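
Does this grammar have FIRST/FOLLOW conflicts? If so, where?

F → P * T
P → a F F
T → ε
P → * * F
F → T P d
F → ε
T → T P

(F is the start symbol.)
Nullable non-terminals: F, T.
FIRST sets used below: FIRST(P) = { '*', 'a' }, FIRST(T) = { '*', 'a', ε }

F: nullable alternative(s) F → ε; FOLLOW(F) = { $, '*', 'a', 'd' }
  F → P * T: FIRST \ {ε} = { '*', 'a' } — overlaps FOLLOW(F) on { '*', 'a' }: CONFLICT
  F → T P d: FIRST \ {ε} = { '*', 'a' } — overlaps FOLLOW(F) on { '*', 'a' }: CONFLICT
  F → ε: FIRST \ {ε} = { } — this is the only nullable alternative, skip

T: nullable alternative(s) T → ε; FOLLOW(T) = { $, '*', 'a', 'd' }
  T → ε: FIRST \ {ε} = { } — this is the only nullable alternative, skip
  T → T P: FIRST \ {ε} = { '*', 'a' } — overlaps FOLLOW(T) on { '*', 'a' }: CONFLICT

P has no nullable alternative, so no FIRST/FOLLOW check is needed there.

So the grammar has 3 FIRST/FOLLOW conflicts (marked CONFLICT above).

Answer: Yes. F → P '*' T with FOLLOW(F) on { '*', 'a' }; F → T P d with FOLLOW(F) on { '*', 'a' }; T → T P with FOLLOW(T) on { '*', 'a' }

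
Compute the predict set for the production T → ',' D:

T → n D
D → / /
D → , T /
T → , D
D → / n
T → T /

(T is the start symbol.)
PREDICT(T → ',' D) = (FIRST(RHS) \ {ε}) ∪ (FOLLOW(T) if ε ∈ FIRST(RHS), i.e. RHS ⇒* ε)
FIRST(',' D) = { ',' }
ε ∉ FIRST(',' D), so FOLLOW(T) is not added.
PREDICT(T → ',' D) = { ',' }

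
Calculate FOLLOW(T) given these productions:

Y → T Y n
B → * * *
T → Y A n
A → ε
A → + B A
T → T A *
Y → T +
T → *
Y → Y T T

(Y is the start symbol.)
In Y → T Y n: T is followed by Y n, add FIRST(Y n) \ {ε} = { '*' }
In T → T A *: T is followed by A '*', add FIRST(A '*') \ {ε} = { '*', '+' }
In Y → T +: T is followed by '+', add FIRST('+') \ {ε} = { '+' }
In Y → Y T T: T is followed by T, add FIRST(T) \ {ε} = { '*' }
In Y → Y T T: T is at the end, add FOLLOW(Y)

The FOLLOW sets referred to above (computed the same way, to a fixed point):
  FOLLOW(Y) = { $, '*', '+', 'n' }

Taking the union: FOLLOW(T) = { $, '*', '+', 'n' }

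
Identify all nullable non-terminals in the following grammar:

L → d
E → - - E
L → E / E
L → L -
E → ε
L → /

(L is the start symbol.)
{ 'E' }

ε-productions: E → ε
So E is immediately nullable.
No further non-terminal can be added: every production for the remaining non-terminals contains a terminal or a non-nullable non-terminal.
Nullable = { 'E' }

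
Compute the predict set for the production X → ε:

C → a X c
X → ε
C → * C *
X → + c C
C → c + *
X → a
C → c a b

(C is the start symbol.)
{ 'c' }

PREDICT(X → ε) = (FIRST(RHS) \ {ε}) ∪ (FOLLOW(X) if ε ∈ FIRST(RHS), i.e. RHS ⇒* ε)
The right-hand side is ε (FIRST(ε) = { ε }), so the predict set is FOLLOW(X) = { 'c' }
PREDICT(X → ε) = { 'c' }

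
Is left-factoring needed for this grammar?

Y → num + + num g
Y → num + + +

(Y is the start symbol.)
Left-factoring is needed when two productions for the same non-terminal
share a common prefix on the right-hand side.

Productions for Y:
  Y → num + + num g
  Y → num + + +

Found common prefix 'num + +' in productions for Y

Answer: Yes, Y has productions with common prefix 'num + +'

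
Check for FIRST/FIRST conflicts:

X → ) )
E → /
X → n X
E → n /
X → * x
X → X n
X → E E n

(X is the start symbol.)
Yes. X → ')' ')' / X → X n on { ')' }; X → n X / X → X n on { 'n' }; X → n X / X → E E n on { 'n' }; X → '*' x / X → X n on { '*' }; X → X n / X → E E n on { '/', 'n' }

A FIRST/FIRST conflict occurs when two productions N → α and N → β for the same non-terminal have FIRST(α) ∩ FIRST(β) ≠ ∅ (with ε ∈ FIRST of a nullable right-hand side, so two nullable alternatives also conflict).

FIRST sets of the non-terminals at (or reachable through a nullable prefix from) the front of some alternative:
  FIRST(X) = { ')', '*', '/', 'n' }
  FIRST(E) = { '/', 'n' }

Productions for X:
  X → ) ): FIRST = { ')' }
  X → n X: FIRST = { 'n' }
  X → * x: FIRST = { '*' }
  X → X n: FIRST = { ')', '*', '/', 'n' }
  X → E E n: FIRST = { '/', 'n' }
Productions for E:
  E → /: FIRST = { '/' }
  E → n /: FIRST = { 'n' }

Conflict for X: X → ) ) and X → X n
  Overlap: { ')' }
Conflict for X: X → n X and X → X n
  Overlap: { 'n' }
Conflict for X: X → n X and X → E E n
  Overlap: { 'n' }
Conflict for X: X → * x and X → X n
  Overlap: { '*' }
Conflict for X: X → X n and X → E E n
  Overlap: { '/', 'n' }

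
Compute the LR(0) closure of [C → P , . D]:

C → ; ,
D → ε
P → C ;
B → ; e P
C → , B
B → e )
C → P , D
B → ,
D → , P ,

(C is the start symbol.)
{ [C → P , . D], [D → . , P ,], [D → .] }

To compute CLOSURE, for each item [A → α.Bβ] where B is a non-terminal, add [B → .γ] for all productions B → γ; repeat for the newly added items until nothing changes.

Start with: [C → P , . D]
  [C → P , . D] has the dot before D: add [D → .], [D → . , P ,]
No further items can be added.

CLOSURE = { [C → P , . D], [D → . , P ,], [D → .] }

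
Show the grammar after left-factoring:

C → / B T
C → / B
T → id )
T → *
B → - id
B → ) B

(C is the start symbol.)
Left-factoring transforms A → αβ₁ | αβ₂ into A → αA' and A' → β₁ | β₂
(α is the longest common prefix among the alternatives). Repeat until
no nonterminal has two alternatives with a common prefix.

Round 1: C has alternatives sharing prefix '/ B'. Introduce C': C → / B C'
  Add: C' → T
  Add: C' → ε

No remaining common prefixes — done.

Resulting grammar:
C → / B C'
C' → T
C' → ε
T → id )
T → *
B → - id
B → ) B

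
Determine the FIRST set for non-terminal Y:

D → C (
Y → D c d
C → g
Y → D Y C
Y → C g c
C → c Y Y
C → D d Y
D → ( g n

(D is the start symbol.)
{ '(', 'c', 'g' }

To compute FIRST(Y), examine every production with Y on the left-hand side, reading each right-hand side left to right until a non-nullable symbol is reached.

FIRST sets of the other non-terminals involved (by the same procedure, iterated to a fixed point):
  FIRST(D) = { '(', 'c', 'g' }
  FIRST(C) = { '(', 'c', 'g' }

From Y → D c d:
  - D is a non-terminal: add FIRST(D) \ {ε} = { '(', 'c', 'g' }
    D is not nullable, so stop
From Y → D Y C:
  - D is a non-terminal: add FIRST(D) \ {ε} = { '(', 'c', 'g' }
    D is not nullable, so stop
From Y → C g c:
  - C is a non-terminal: add FIRST(C) \ {ε} = { '(', 'c', 'g' }
    C is not nullable, so stop

Collecting: FIRST(Y) = { '(', 'c', 'g' }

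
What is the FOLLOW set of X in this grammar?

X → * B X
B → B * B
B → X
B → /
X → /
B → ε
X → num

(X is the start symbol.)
X is the start symbol, so $ ∈ FOLLOW(X).
In X → * B X: X is at the end; this adds FOLLOW(X) to itself — nothing new
In B → X: X is at the end, add FOLLOW(B)

The FOLLOW sets referred to above (computed the same way, to a fixed point):
  FOLLOW(B) = { '*', '/', 'num' }

Taking the union: FOLLOW(X) = { $, '*', '/', 'num' }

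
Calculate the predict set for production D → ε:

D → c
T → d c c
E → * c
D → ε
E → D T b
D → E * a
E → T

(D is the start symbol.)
PREDICT(D → ε) = (FIRST(RHS) \ {ε}) ∪ (FOLLOW(D) if ε ∈ FIRST(RHS), i.e. RHS ⇒* ε)
The right-hand side is ε (FIRST(ε) = { ε }), so the predict set is FOLLOW(D) = { $, 'd' }
PREDICT(D → ε) = { $, 'd' }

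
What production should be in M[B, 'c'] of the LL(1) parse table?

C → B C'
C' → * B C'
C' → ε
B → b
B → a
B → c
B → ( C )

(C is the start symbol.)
To find M[B, 'c'], we find productions for B where 'c' is in the predict set (PREDICT(N → α) = (FIRST(α) \ {ε}) ∪ (FOLLOW(N) if α ⇒* ε)).

B → b: PREDICT = { 'b' }
B → a: PREDICT = { 'a' }
B → c: PREDICT = { 'c' }
  'c' is in predict set, so this production goes in M[B, 'c']
B → ( C ): PREDICT = { '(' }

M[B, 'c'] = B → c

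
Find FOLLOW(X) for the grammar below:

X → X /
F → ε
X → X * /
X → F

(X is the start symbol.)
{ $, '*', '/' }

X is the start symbol, so $ ∈ FOLLOW(X).
In X → X /: X is followed by '/', add FIRST('/') \ {ε} = { '/' }
In X → X * /: X is followed by '*' '/', add FIRST('*' '/') \ {ε} = { '*' }

Taking the union: FOLLOW(X) = { $, '*', '/' }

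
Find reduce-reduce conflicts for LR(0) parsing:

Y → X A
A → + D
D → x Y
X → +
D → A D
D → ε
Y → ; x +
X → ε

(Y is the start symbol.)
No reduce-reduce conflicts

A reduce-reduce conflict occurs when an LR(0) state has two complete items [A → α .] and [B → β .] — both call for a reduction, and with no lookahead the parser cannot choose between them.

Augment with Y' → Y and build the canonical LR(0) collection (I0 = CLOSURE({[Y' → . Y]}), then GOTO on every symbol after a dot until no new states appear). It has 14 states:
  I0: { [X → . +], [X → .], [Y → . ; x +], [Y → . X A], [Y' → . Y] }  — shift, reduce
  I1: { [X → + .] }  — reduce
  I2: { [Y → ; . x +] }  — shift
  I3: { [A → . + D], [Y → X . A] }  — shift
  I4: { [Y' → Y .] }  — accept
  I5: { [A → + . D], [A → . + D], [D → . A D], [D → . x Y], [D → .] }  — shift, reduce
  I6: { [Y → X A .] }  — reduce
  I7: { [A → . + D], [D → . A D], [D → . x Y], [D → .], [D → A . D] }  — shift, reduce
  I8: { [A → + D .] }  — reduce
  I9: { [D → x . Y], [X → . +], [X → .], [Y → . ; x +], [Y → . X A] }  — shift, reduce
  I10: { [D → x Y .] }  — reduce
  I11: { [D → A D .] }  — reduce
  I12: { [Y → ; x . +] }  — shift
  I13: { [Y → ; x + .] }  — reduce

No state contains more than one complete item.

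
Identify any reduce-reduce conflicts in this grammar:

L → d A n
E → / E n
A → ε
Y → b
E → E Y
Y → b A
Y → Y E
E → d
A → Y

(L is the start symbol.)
Yes — I5: [A → .] vs [Y → b .]

Augment with L' → L and build the canonical LR(0) collection (I0 = CLOSURE({[L' → . L]}), then GOTO on every symbol after a dot until no new states appear). It has 14 states:
  I0: { [L → . d A n], [L' → . L] }  — shift
  I1: { [L' → L .] }  — accept
  I2: { [A → . Y], [A → .], [L → d . A n], [Y → . Y E], [Y → . b A], [Y → . b] }  — shift, reduce
  I3: { [L → d A . n] }  — shift
  I4: { [A → Y .], [E → . / E n], [E → . E Y], [E → . d], [Y → Y . E] }  — shift, reduce
  I5: { [A → . Y], [A → .], [Y → . Y E], [Y → . b A], [Y → . b], [Y → b . A], [Y → b .] }  — shift, 2 reduces
  I6: { [Y → b A .] }  — reduce
  I7: { [E → . / E n], [E → . E Y], [E → . d], [E → / . E n] }  — shift
  I8: { [E → E . Y], [Y → . Y E], [Y → . b A], [Y → . b], [Y → Y E .] }  — shift, reduce
  I9: { [E → d .] }  — reduce
  I10: { [E → . / E n], [E → . E Y], [E → . d], [E → E Y .], [Y → Y . E] }  — shift, reduce
  I11: { [E → / E . n], [E → E . Y], [Y → . Y E], [Y → . b A], [Y → . b] }  — shift
  I12: { [E → / E n .] }  — reduce
  I13: { [L → d A n .] }  — reduce

I5 contains complete items [A → .], [Y → b .] — reduce-reduce conflict.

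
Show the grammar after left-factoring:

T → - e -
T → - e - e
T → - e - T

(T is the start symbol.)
Left-factoring transforms A → αβ₁ | αβ₂ into A → αA' and A' → β₁ | β₂
(α is the longest common prefix among the alternatives). Repeat until
no nonterminal has two alternatives with a common prefix.

Round 1: T has alternatives sharing prefix '- e -'. Introduce T': T → - e - T'
  Add: T' → ε
  Add: T' → e
  Add: T' → T

No remaining common prefixes — done.

Resulting grammar:
T → - e - T'
T' → ε
T' → e
T' → T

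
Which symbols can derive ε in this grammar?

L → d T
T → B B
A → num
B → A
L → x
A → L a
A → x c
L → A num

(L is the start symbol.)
None

A non-terminal is nullable if it can derive ε (the empty string): either it has an ε-production, or it has a production whose right-hand side consists entirely of nullable non-terminals.

There are no ε-productions, so no non-terminal can derive ε.
No non-terminals are nullable.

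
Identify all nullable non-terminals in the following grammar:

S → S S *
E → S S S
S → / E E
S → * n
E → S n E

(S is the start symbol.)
None

A non-terminal is nullable if it can derive ε (the empty string): either it has an ε-production, or it has a production whose right-hand side consists entirely of nullable non-terminals.

There are no ε-productions, so no non-terminal can derive ε.
No non-terminals are nullable.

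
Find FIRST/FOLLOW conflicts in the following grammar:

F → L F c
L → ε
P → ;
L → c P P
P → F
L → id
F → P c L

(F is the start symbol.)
Yes. L → c P P with FOLLOW(L) on { 'c' }; L → id with FOLLOW(L) on { 'id' }

A FIRST/FOLLOW conflict occurs when a non-terminal N has a nullable alternative N → β (β ⇒* ε) and another alternative N → α with FIRST(α) ∩ FOLLOW(N) ≠ ∅: on such a lookahead the parser cannot decide between expanding α and letting N vanish via β.

Nullable non-terminals: L.

L: nullable alternative(s) L → ε; FOLLOW(L) = { $, ';', 'c', 'id' }
  L → ε: FIRST \ {ε} = { } — this is the only nullable alternative, skip
  L → c P P: FIRST \ {ε} = { 'c' } — overlaps FOLLOW(L) on { 'c' }: CONFLICT
  L → id: FIRST \ {ε} = { 'id' } — overlaps FOLLOW(L) on { 'id' }: CONFLICT

F, P have no nullable alternative, so no FIRST/FOLLOW check is needed there.

So the grammar has 2 FIRST/FOLLOW conflicts (marked CONFLICT above).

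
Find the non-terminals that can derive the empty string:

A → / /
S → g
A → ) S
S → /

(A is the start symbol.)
There are no ε-productions, so no non-terminal can derive ε.
No non-terminals are nullable.

Answer: None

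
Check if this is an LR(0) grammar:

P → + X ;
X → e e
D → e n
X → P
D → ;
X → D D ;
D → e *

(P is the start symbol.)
Yes, the grammar is LR(0)

Augment with P' → P and build the canonical LR(0) collection (I0 = CLOSURE({[P' → . P]}), then GOTO on every symbol after a dot until no new states appear). It has 15 states:
  I0: { [P → . + X ;], [P' → . P] }  — shift
  I1: { [D → . ;], [D → . e *], [D → . e n], [P → + . X ;], [P → . + X ;], [X → . D D ;], [X → . P], [X → . e e] }  — shift
  I2: { [P' → P .] }  — accept
  I3: { [D → ; .] }  — reduce
  I4: { [D → . ;], [D → . e *], [D → . e n], [X → D . D ;] }  — shift
  I5: { [X → P .] }  — reduce
  I6: { [P → + X . ;] }  — shift
  I7: { [D → e . *], [D → e . n], [X → e . e] }  — shift
  I8: { [D → e * .] }  — reduce
  I9: { [X → e e .] }  — reduce
  I10: { [D → e n .] }  — reduce
  I11: { [P → + X ; .] }  — reduce
  I12: { [X → D D . ;] }  — shift
  I13: { [D → e . *], [D → e . n] }  — shift
  I14: { [X → D D ; .] }  — reduce

Every state is either a pure shift/goto state or contains exactly one complete item and nothing to shift — no conflicts. The grammar is LR(0).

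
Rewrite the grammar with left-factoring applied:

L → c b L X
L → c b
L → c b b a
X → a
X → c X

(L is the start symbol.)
Left-factoring transforms A → αβ₁ | αβ₂ into A → αA' and A' → β₁ | β₂
(α is the longest common prefix among the alternatives). Repeat until
no nonterminal has two alternatives with a common prefix.

Round 1: L has alternatives sharing prefix 'c b'. Introduce L': L → c b L'
  Add: L' → L X
  Add: L' → ε
  Add: L' → b a

No remaining common prefixes — done.

Resulting grammar:
L → c b L'
L' → L X
L' → ε
L' → b a
X → a
X → c X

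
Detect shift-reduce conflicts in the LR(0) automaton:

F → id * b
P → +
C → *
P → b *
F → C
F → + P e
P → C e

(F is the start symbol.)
No shift-reduce conflicts

A shift-reduce conflict occurs when an LR(0) state has both:
  - a complete (reduce) item [A → α .] (dot at the end), and
  - a shift item [B → β . c γ] (dot before a terminal).

Augment with F' → F and build the canonical LR(0) collection (I0 = CLOSURE({[F' → . F]}), then GOTO on every symbol after a dot until no new states appear). It has 15 states:
  I0: { [C → . *], [F → . + P e], [F → . C], [F → . id * b], [F' → . F] }  — shift
  I1: { [C → * .] }  — reduce
  I2: { [C → . *], [F → + . P e], [P → . +], [P → . C e], [P → . b *] }  — shift
  I3: { [F → C .] }  — reduce
  I4: { [F' → F .] }  — accept
  I5: { [F → id . * b] }  — shift
  I6: { [F → id * . b] }  — shift
  I7: { [F → id * b .] }  — reduce
  I8: { [P → + .] }  — reduce
  I9: { [P → C . e] }  — shift
  I10: { [F → + P . e] }  — shift
  I11: { [P → b . *] }  — shift
  I12: { [P → b * .] }  — reduce
  I13: { [F → + P e .] }  — reduce
  I14: { [P → C e .] }  — reduce

No state contains both a complete item and a shift item.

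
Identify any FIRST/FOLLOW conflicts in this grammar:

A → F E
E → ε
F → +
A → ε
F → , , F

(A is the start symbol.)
No FIRST/FOLLOW conflicts.

Nullable non-terminals: A, E.
FIRST sets used below: FIRST(F) = { '+', ',' }

A: nullable alternative(s) A → ε; FOLLOW(A) = { $ }
  A → F E: FIRST \ {ε} = { '+', ',' } — disjoint from FOLLOW(A)
  A → ε: FIRST \ {ε} = { } — this is the only nullable alternative, skip
E has a nullable alternative but only one production, so nothing to check.

F has no nullable alternative, so no FIRST/FOLLOW check is needed there.

No FIRST/FOLLOW conflicts found.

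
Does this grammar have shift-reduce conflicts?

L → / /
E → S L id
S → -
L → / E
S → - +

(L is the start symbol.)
Augment with L' → L and build the canonical LR(0) collection (I0 = CLOSURE({[L' → . L]}), then GOTO on every symbol after a dot until no new states appear). It has 10 states:
  I0: { [L → . / /], [L → . / E], [L' → . L] }  — shift
  I1: { [E → . S L id], [L → / . /], [L → / . E], [S → . - +], [S → . -] }  — shift
  I2: { [L' → L .] }  — accept
  I3: { [S → - . +], [S → - .] }  — shift, reduce
  I4: { [L → / / .] }  — reduce
  I5: { [L → / E .] }  — reduce
  I6: { [E → S . L id], [L → . / /], [L → . / E] }  — shift
  I7: { [E → S L . id] }  — shift
  I8: { [E → S L id .] }  — reduce
  I9: { [S → - + .] }  — reduce

I3 contains reduce item [S → - .] and shift item [S → - . +] — shift-reduce conflict.

Answer: Yes — I3: [S → - .] vs [S → - . +]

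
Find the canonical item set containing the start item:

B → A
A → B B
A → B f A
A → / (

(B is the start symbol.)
First, augment the grammar with B' → B
I₀ = CLOSURE({ [B' → . B] }):
  [B' → . B] has the dot before B: add [B → . A]
  [B → . A] has the dot before A: add [A → . B B], [A → . B f A], [A → . / (]
No further items can be added.

I₀ = { [A → . / (], [A → . B B], [A → . B f A], [B → . A], [B' → . B] }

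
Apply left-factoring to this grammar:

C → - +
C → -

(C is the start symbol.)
Left-factoring transforms A → αβ₁ | αβ₂ into A → αA' and A' → β₁ | β₂
(α is the longest common prefix among the alternatives). Repeat until
no nonterminal has two alternatives with a common prefix.

Round 1: C has alternatives sharing prefix '-'. Introduce C': C → - C'
  Add: C' → +
  Add: C' → ε

No remaining common prefixes — done.

Resulting grammar:
C → - C'
C' → +
C' → ε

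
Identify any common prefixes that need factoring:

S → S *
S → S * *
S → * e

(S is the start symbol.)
Left-factoring is needed when two productions for the same non-terminal
share a common prefix on the right-hand side.

Productions for S:
  S → S *
  S → S * *
  S → * e

Found common prefix 'S *' in productions for S

Answer: Yes, S has productions with common prefix 'S *'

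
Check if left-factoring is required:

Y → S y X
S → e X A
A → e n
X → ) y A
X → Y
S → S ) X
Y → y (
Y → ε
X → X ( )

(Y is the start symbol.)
No, left-factoring is not needed

Left-factoring is needed when two productions for the same non-terminal
share a common prefix on the right-hand side.

Productions for Y:
  Y → S y X
  Y → y (
  Y → ε
Productions for S:
  S → e X A
  S → S ) X
Productions for X:
  X → ) y A
  X → Y
  X → X ( )

No common prefixes found.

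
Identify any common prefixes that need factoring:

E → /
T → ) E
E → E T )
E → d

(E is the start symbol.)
No, left-factoring is not needed

Left-factoring is needed when two productions for the same non-terminal
share a common prefix on the right-hand side.

Productions for E:
  E → /
  E → E T )
  E → d

No common prefixes found.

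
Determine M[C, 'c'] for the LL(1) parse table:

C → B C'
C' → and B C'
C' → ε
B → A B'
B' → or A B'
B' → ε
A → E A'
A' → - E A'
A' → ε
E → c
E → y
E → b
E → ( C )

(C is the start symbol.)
To find M[C, 'c'], we find productions for C where 'c' is in the predict set (PREDICT(N → α) = (FIRST(α) \ {ε}) ∪ (FOLLOW(N) if α ⇒* ε)).

Relevant sets:
  FIRST(B) = { '(', 'b', 'c', 'y' }

C → B C': PREDICT = { '(', 'b', 'c', 'y' }
  'c' is in predict set, so this production goes in M[C, 'c']

M[C, 'c'] = C → B C'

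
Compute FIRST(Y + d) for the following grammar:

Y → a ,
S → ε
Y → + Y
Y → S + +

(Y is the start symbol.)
FIRST sets of the non-terminals involved (from the grammar, by fixed-point iteration):
  FIRST(Y) = { '+', 'a' }

To compute FIRST(Y + d), process the symbols left to right:
Symbol Y is a non-terminal. Add FIRST(Y) \ {ε} = { '+', 'a' }
Y is not nullable (ε ∉ FIRST(Y)), so stop here.
FIRST(Y + d) = { '+', 'a' }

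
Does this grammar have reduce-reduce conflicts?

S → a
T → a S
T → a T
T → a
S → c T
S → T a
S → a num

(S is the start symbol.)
A reduce-reduce conflict occurs when an LR(0) state has two complete items [A → α .] and [B → β .] — both call for a reduction, and with no lookahead the parser cannot choose between them.

Augment with S' → S and build the canonical LR(0) collection (I0 = CLOSURE({[S' → . S]}), then GOTO on every symbol after a dot until no new states appear). It has 11 states:
  I0: { [S → . T a], [S → . a num], [S → . a], [S → . c T], [S' → . S], [T → . a S], [T → . a T], [T → . a] }  — shift
  I1: { [S' → S .] }  — accept
  I2: { [S → T . a] }  — shift
  I3: { [S → . T a], [S → . a num], [S → . a], [S → . c T], [S → a . num], [S → a .], [T → . a S], [T → . a T], [T → . a], [T → a . S], [T → a . T], [T → a .] }  — shift, 2 reduces
  I4: { [S → c . T], [T → . a S], [T → . a T], [T → . a] }  — shift
  I5: { [S → c T .] }  — reduce
  I6: { [S → . T a], [S → . a num], [S → . a], [S → . c T], [T → . a S], [T → . a T], [T → . a], [T → a . S], [T → a . T], [T → a .] }  — shift, reduce
  I7: { [T → a S .] }  — reduce
  I8: { [S → T . a], [T → a T .] }  — shift, reduce
  I9: { [S → T a .] }  — reduce
  I10: { [S → a num .] }  — reduce

I3 contains complete items [S → a .], [T → a .] — reduce-reduce conflict.

Answer: Yes — I3: [S → a .] vs [T → a .]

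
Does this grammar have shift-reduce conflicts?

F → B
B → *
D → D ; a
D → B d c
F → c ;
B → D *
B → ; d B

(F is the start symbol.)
Augment with F' → F and build the canonical LR(0) collection (I0 = CLOSURE({[F' → . F]}), then GOTO on every symbol after a dot until no new states appear). It has 15 states:
  I0: { [B → . *], [B → . ; d B], [B → . D *], [D → . B d c], [D → . D ; a], [F → . B], [F → . c ;], [F' → . F] }  — shift
  I1: { [B → * .] }  — reduce
  I2: { [B → ; . d B] }  — shift
  I3: { [D → B . d c], [F → B .] }  — shift, reduce
  I4: { [B → D . *], [D → D . ; a] }  — shift
  I5: { [F' → F .] }  — accept
  I6: { [F → c . ;] }  — shift
  I7: { [F → c ; .] }  — reduce
  I8: { [B → D * .] }  — reduce
  I9: { [D → D ; . a] }  — shift
  I10: { [D → D ; a .] }  — reduce
  I11: { [D → B d . c] }  — shift
  I12: { [D → B d c .] }  — reduce
  I13: { [B → . *], [B → . ; d B], [B → . D *], [B → ; d . B], [D → . B d c], [D → . D ; a] }  — shift
  I14: { [B → ; d B .], [D → B . d c] }  — shift, reduce

I3 contains reduce item [F → B .] and shift item [D → B . d c] — shift-reduce conflict.
I14 contains reduce item [B → ; d B .] and shift item [D → B . d c] — shift-reduce conflict.

Answer: Yes — I3: [F → B .] vs [D → B . d c]; I14: [B → ; d B .] vs [D → B . d c]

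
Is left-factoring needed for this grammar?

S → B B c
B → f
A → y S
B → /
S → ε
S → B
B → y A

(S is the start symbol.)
Left-factoring is needed when two productions for the same non-terminal
share a common prefix on the right-hand side.

Productions for S:
  S → B B c
  S → ε
  S → B
Productions for B:
  B → f
  B → /
  B → y A

Found common prefix 'B' in productions for S

Answer: Yes, S has productions with common prefix 'B'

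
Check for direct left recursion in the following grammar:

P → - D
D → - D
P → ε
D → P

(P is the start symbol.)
Direct left recursion occurs when N → N α for some non-terminal N (the right-hand side begins with the left-hand side itself).

P → - D: starts with '-'
D → - D: starts with '-'
P → ε: starts with ε
D → P: starts with P

No direct left recursion found.

Answer: No direct left recursion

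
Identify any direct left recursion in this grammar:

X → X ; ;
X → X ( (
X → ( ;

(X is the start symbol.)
Yes, X is left-recursive

X → X ; ;: LEFT RECURSIVE (starts with X)
X → X ( (: LEFT RECURSIVE (starts with X)
X → ( ;: starts with '('

The grammar has direct left recursion on: X.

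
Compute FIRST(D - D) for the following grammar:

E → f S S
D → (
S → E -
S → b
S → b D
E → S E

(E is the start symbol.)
{ '(' }

FIRST sets of the non-terminals involved (from the grammar, by fixed-point iteration):
  FIRST(D) = { '(' }

To compute FIRST(D - D), process the symbols left to right:
Symbol D is a non-terminal. Add FIRST(D) \ {ε} = { '(' }
D is not nullable (ε ∉ FIRST(D)), so stop here.
FIRST(D - D) = { '(' }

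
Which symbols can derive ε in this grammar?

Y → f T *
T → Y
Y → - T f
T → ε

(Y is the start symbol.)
{ 'T' }

ε-productions: T → ε
So T is immediately nullable.
No further non-terminal can be added: every production for the remaining non-terminals contains a terminal or a non-nullable non-terminal.
Nullable = { 'T' }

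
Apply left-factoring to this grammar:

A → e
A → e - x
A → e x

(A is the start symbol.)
Left-factoring transforms A → αβ₁ | αβ₂ into A → αA' and A' → β₁ | β₂
(α is the longest common prefix among the alternatives). Repeat until
no nonterminal has two alternatives with a common prefix.

Round 1: A has alternatives sharing prefix 'e'. Introduce A': A → e A'
  Add: A' → ε
  Add: A' → - x
  Add: A' → x

No remaining common prefixes — done.

Resulting grammar:
A → e A'
A' → ε
A' → - x
A' → x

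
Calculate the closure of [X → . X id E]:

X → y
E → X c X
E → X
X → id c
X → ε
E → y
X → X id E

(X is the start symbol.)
To compute CLOSURE, for each item [A → α.Bβ] where B is a non-terminal, add [B → .γ] for all productions B → γ; repeat for the newly added items until nothing changes.

Start with: [X → . X id E]
  [X → . X id E] has the dot before X: add [X → . y], [X → . id c], [X → .]
No further items can be added.

CLOSURE = { [X → . X id E], [X → . id c], [X → . y], [X → .] }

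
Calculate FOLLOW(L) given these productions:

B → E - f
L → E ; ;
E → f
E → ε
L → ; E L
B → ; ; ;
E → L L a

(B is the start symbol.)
{ ';', 'a', 'f' }

To compute FOLLOW(L), find every occurrence of L on a right-hand side N → α L β: add FIRST(β) \ {ε}, and if β is empty or nullable also add FOLLOW(N). Iterate to a fixed point.

In L → ; E L: L is at the end; this adds FOLLOW(L) to itself — nothing new
In E → L L a: L is followed by L a, add FIRST(L a) \ {ε} = { ';', 'f' }
In E → L L a: L is followed by a, add FIRST(a) \ {ε} = { 'a' }

Taking the union: FOLLOW(L) = { ';', 'a', 'f' }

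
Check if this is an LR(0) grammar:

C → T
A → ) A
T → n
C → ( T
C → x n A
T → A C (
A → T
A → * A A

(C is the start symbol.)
No. Reduce-reduce conflict: [A → T .] and [C → T .]

Augment with C' → C and build the canonical LR(0) collection (I0 = CLOSURE({[C' → . C]}), then GOTO on every symbol after a dot until no new states appear). It has 18 states:
  I0: { [A → . ) A], [A → . * A A], [A → . T], [C → . ( T], [C → . T], [C → . x n A], [C' → . C], [T → . A C (], [T → . n] }  — shift
  I1: { [A → . ) A], [A → . * A A], [A → . T], [C → ( . T], [T → . A C (], [T → . n] }  — shift
  I2: { [A → ) . A], [A → . ) A], [A → . * A A], [A → . T], [T → . A C (], [T → . n] }  — shift
  I3: { [A → * . A A], [A → . ) A], [A → . * A A], [A → . T], [T → . A C (], [T → . n] }  — shift
  I4: { [A → . ) A], [A → . * A A], [A → . T], [C → . ( T], [C → . T], [C → . x n A], [T → . A C (], [T → . n], [T → A . C (] }  — shift
  I5: { [C' → C .] }  — accept
  I6: { [A → T .], [C → T .] }  — 2 reduces
  I7: { [T → n .] }  — reduce
  I8: { [C → x . n A] }  — shift
  I9: { [A → . ) A], [A → . * A A], [A → . T], [C → x n . A], [T → . A C (], [T → . n] }  — shift
  I10: { [A → . ) A], [A → . * A A], [A → . T], [C → . ( T], [C → . T], [C → . x n A], [C → x n A .], [T → . A C (], [T → . n], [T → A . C (] }  — shift, reduce
  I11: { [A → T .] }  — reduce
  I12: { [T → A C . (] }  — shift
  I13: { [T → A C ( .] }  — reduce
  I14: { [A → * A . A], [A → . ) A], [A → . * A A], [A → . T], [C → . ( T], [C → . T], [C → . x n A], [T → . A C (], [T → . n], [T → A . C (] }  — shift
  I15: { [A → * A A .], [A → . ) A], [A → . * A A], [A → . T], [C → . ( T], [C → . T], [C → . x n A], [T → . A C (], [T → . n], [T → A . C (] }  — shift, reduce
  I16: { [A → ) A .], [A → . ) A], [A → . * A A], [A → . T], [C → . ( T], [C → . T], [C → . x n A], [T → . A C (], [T → . n], [T → A . C (] }  — shift, reduce
  I17: { [A → T .], [C → ( T .] }  — 2 reduces

Conflict in state I6:
  Reduce-reduce conflict: [A → T .] and [C → T .]
So the grammar is NOT LR(0).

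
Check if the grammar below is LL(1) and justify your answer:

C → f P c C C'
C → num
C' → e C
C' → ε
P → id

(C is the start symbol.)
No. Predict set conflict for C': { 'e' }

A grammar is LL(1) if for each non-terminal N with multiple productions, the predict sets of those productions are pairwise disjoint, where PREDICT(N → α) = (FIRST(α) \ {ε}) ∪ (FOLLOW(N) if α ⇒* ε).

Relevant sets:
  FOLLOW(C') = { $, 'e' }

For C:
  PREDICT(C → f P c C C') = { 'f' }
  PREDICT(C → num) = { 'num' }
For C':
  PREDICT(C' → e C) = { 'e' }
  PREDICT(C' → ε) = { $, 'e' }
P has a single production, so nothing to check there.

Conflict found: Predict set conflict for C': { 'e' }
The grammar is NOT LL(1).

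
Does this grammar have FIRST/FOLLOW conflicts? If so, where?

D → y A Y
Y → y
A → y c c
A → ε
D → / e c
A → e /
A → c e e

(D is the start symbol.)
Yes. A → y c c with FOLLOW(A) on { 'y' }

A FIRST/FOLLOW conflict occurs when a non-terminal N has a nullable alternative N → β (β ⇒* ε) and another alternative N → α with FIRST(α) ∩ FOLLOW(N) ≠ ∅: on such a lookahead the parser cannot decide between expanding α and letting N vanish via β.

Nullable non-terminals: A.

A: nullable alternative(s) A → ε; FOLLOW(A) = { 'y' }
  A → y c c: FIRST \ {ε} = { 'y' } — overlaps FOLLOW(A) on { 'y' }: CONFLICT
  A → ε: FIRST \ {ε} = { } — this is the only nullable alternative, skip
  A → e /: FIRST \ {ε} = { 'e' } — disjoint from FOLLOW(A)
  A → c e e: FIRST \ {ε} = { 'c' } — disjoint from FOLLOW(A)

D, Y have no nullable alternative, so no FIRST/FOLLOW check is needed there.

So the grammar has 1 FIRST/FOLLOW conflict (marked CONFLICT above).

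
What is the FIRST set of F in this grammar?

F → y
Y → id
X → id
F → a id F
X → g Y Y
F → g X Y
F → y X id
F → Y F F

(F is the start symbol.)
{ 'a', 'g', 'id', 'y' }

To compute FIRST(F), examine every production with F on the left-hand side, reading each right-hand side left to right until a non-nullable symbol is reached.

FIRST sets of the other non-terminals involved (by the same procedure, iterated to a fixed point):
  FIRST(Y) = { 'id' }

From F → y:
  - y is a terminal: add 'y' and stop
From F → a id F:
  - a is a terminal: add 'a' and stop
From F → g X Y:
  - g is a terminal: add 'g' and stop
From F → y X id:
  - y is a terminal: add 'y' and stop
From F → Y F F:
  - Y is a non-terminal: add FIRST(Y) \ {ε} = { 'id' }
    Y is not nullable, so stop

Collecting: FIRST(F) = { 'a', 'g', 'id', 'y' }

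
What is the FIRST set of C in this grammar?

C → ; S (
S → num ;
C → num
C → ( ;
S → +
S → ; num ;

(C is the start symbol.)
From C → ; S (:
  - ';' is a terminal: add ';' and stop
From C → num:
  - num is a terminal: add 'num' and stop
From C → ( ;:
  - '(' is a terminal: add '(' and stop

Collecting: FIRST(C) = { '(', ';', 'num' }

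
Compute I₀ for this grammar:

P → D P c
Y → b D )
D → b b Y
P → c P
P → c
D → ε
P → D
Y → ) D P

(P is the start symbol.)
{ [D → . b b Y], [D → .], [P → . D P c], [P → . D], [P → . c P], [P → . c], [P' → . P] }

First, augment the grammar with P' → P
I₀ = CLOSURE({ [P' → . P] }):
  [P' → . P] has the dot before P: add [P → . D P c], [P → . c P], [P → . c], [P → . D]
  [P → . D P c] has the dot before D: add [D → . b b Y], [D → .]
No further items can be added.

I₀ = { [D → . b b Y], [D → .], [P → . D P c], [P → . D], [P → . c P], [P → . c], [P' → . P] }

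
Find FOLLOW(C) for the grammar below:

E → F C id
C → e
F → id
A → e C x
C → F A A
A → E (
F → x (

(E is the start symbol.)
To compute FOLLOW(C), find every occurrence of C on a right-hand side N → α C β: add FIRST(β) \ {ε}, and if β is empty or nullable also add FOLLOW(N). Iterate to a fixed point.

In E → F C id: C is followed by id, add FIRST(id) \ {ε} = { 'id' }
In A → e C x: C is followed by x, add FIRST(x) \ {ε} = { 'x' }

Taking the union: FOLLOW(C) = { 'id', 'x' }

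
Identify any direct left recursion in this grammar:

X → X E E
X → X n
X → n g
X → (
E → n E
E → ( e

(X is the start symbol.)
Direct left recursion occurs when N → N α for some non-terminal N (the right-hand side begins with the left-hand side itself).

X → X E E: LEFT RECURSIVE (starts with X)
X → X n: LEFT RECURSIVE (starts with X)
X → n g: starts with n
X → (: starts with '('
E → n E: starts with n
E → ( e: starts with '('

The grammar has direct left recursion on: X.

Answer: Yes, X is left-recursive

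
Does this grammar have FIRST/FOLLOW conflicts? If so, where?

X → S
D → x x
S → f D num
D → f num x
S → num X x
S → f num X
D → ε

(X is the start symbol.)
A FIRST/FOLLOW conflict occurs when a non-terminal N has a nullable alternative N → β (β ⇒* ε) and another alternative N → α with FIRST(α) ∩ FOLLOW(N) ≠ ∅: on such a lookahead the parser cannot decide between expanding α and letting N vanish via β.

Nullable non-terminals: D.

D: nullable alternative(s) D → ε; FOLLOW(D) = { 'num' }
  D → x x: FIRST \ {ε} = { 'x' } — disjoint from FOLLOW(D)
  D → f num x: FIRST \ {ε} = { 'f' } — disjoint from FOLLOW(D)
  D → ε: FIRST \ {ε} = { } — this is the only nullable alternative, skip

S, X have no nullable alternative, so no FIRST/FOLLOW check is needed there.

No FIRST/FOLLOW conflicts found.

Answer: No FIRST/FOLLOW conflicts.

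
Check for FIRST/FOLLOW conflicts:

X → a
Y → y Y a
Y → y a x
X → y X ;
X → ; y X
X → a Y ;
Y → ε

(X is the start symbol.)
No FIRST/FOLLOW conflicts.

A FIRST/FOLLOW conflict occurs when a non-terminal N has a nullable alternative N → β (β ⇒* ε) and another alternative N → α with FIRST(α) ∩ FOLLOW(N) ≠ ∅: on such a lookahead the parser cannot decide between expanding α and letting N vanish via β.

Nullable non-terminals: Y.

Y: nullable alternative(s) Y → ε; FOLLOW(Y) = { ';', 'a' }
  Y → y Y a: FIRST \ {ε} = { 'y' } — disjoint from FOLLOW(Y)
  Y → y a x: FIRST \ {ε} = { 'y' } — disjoint from FOLLOW(Y)
  Y → ε: FIRST \ {ε} = { } — this is the only nullable alternative, skip

X has no nullable alternative, so no FIRST/FOLLOW check is needed there.

No FIRST/FOLLOW conflicts found.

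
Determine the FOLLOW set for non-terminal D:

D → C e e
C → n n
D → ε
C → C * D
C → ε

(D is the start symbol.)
{ $, '*', 'e' }

To compute FOLLOW(D), find every occurrence of D on a right-hand side N → α D β: add FIRST(β) \ {ε}, and if β is empty or nullable also add FOLLOW(N). Iterate to a fixed point.

D is the start symbol, so $ ∈ FOLLOW(D).
In C → C * D: D is at the end, add FOLLOW(C)

The FOLLOW sets referred to above (computed the same way, to a fixed point):
  FOLLOW(C) = { '*', 'e' }

Taking the union: FOLLOW(D) = { $, '*', 'e' }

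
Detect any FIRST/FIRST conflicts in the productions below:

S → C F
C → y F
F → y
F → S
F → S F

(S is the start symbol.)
Yes. F → y / F → S on { 'y' }; F → y / F → S F on { 'y' }; F → S / F → S F on { 'y' }

A FIRST/FIRST conflict occurs when two productions N → α and N → β for the same non-terminal have FIRST(α) ∩ FIRST(β) ≠ ∅ (with ε ∈ FIRST of a nullable right-hand side, so two nullable alternatives also conflict).

FIRST sets of the non-terminals at (or reachable through a nullable prefix from) the front of some alternative:
  FIRST(S) = { 'y' }

Productions for F:
  F → y: FIRST = { 'y' }
  F → S: FIRST = { 'y' }
  F → S F: FIRST = { 'y' }
S, C have only one production, so no FIRST/FIRST conflict is possible there.

Conflict for F: F → y and F → S
  Overlap: { 'y' }
Conflict for F: F → y and F → S F
  Overlap: { 'y' }
Conflict for F: F → S and F → S F
  Overlap: { 'y' }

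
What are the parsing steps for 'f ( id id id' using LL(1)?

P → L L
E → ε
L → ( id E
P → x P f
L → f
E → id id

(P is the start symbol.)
Stack is shown with the top on the left.

Stack     Input           Action
--------------------------------
P $       f ( id id id $  output P → L L
L L $     f ( id id id $  output L → f
f L $     f ( id id id $  match 'f'
L $       ( id id id $    output L → ( id E
( id E $  ( id id id $    match '('
id E $    id id id $      match 'id'
E $       id id $         output E → id id
id id $   id id $         match 'id'
id $      id $            match 'id'
$         $               accept

The string is accepted.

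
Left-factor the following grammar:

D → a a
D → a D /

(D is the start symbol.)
Left-factoring transforms A → αβ₁ | αβ₂ into A → αA' and A' → β₁ | β₂
(α is the longest common prefix among the alternatives). Repeat until
no nonterminal has two alternatives with a common prefix.

Round 1: D has alternatives sharing prefix 'a'. Introduce D': D → a D'
  Add: D' → a
  Add: D' → D /

No remaining common prefixes — done.

Resulting grammar:
D → a D'
D' → a
D' → D /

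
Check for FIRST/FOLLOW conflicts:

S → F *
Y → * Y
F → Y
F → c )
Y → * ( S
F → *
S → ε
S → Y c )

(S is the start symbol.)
Yes. S → F '*' with FOLLOW(S) on { '*', 'c' }; S → Y c ')' with FOLLOW(S) on { '*' }

A FIRST/FOLLOW conflict occurs when a non-terminal N has a nullable alternative N → β (β ⇒* ε) and another alternative N → α with FIRST(α) ∩ FOLLOW(N) ≠ ∅: on such a lookahead the parser cannot decide between expanding α and letting N vanish via β.

Nullable non-terminals: S.
FIRST sets used below: FIRST(F) = { '*', 'c' }, FIRST(Y) = { '*' }

S: nullable alternative(s) S → ε; FOLLOW(S) = { $, '*', 'c' }
  S → F *: FIRST \ {ε} = { '*', 'c' } — overlaps FOLLOW(S) on { '*', 'c' }: CONFLICT
  S → ε: FIRST \ {ε} = { } — this is the only nullable alternative, skip
  S → Y c ): FIRST \ {ε} = { '*' } — overlaps FOLLOW(S) on { '*' }: CONFLICT

F, Y have no nullable alternative, so no FIRST/FOLLOW check is needed there.

So the grammar has 2 FIRST/FOLLOW conflicts (marked CONFLICT above).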